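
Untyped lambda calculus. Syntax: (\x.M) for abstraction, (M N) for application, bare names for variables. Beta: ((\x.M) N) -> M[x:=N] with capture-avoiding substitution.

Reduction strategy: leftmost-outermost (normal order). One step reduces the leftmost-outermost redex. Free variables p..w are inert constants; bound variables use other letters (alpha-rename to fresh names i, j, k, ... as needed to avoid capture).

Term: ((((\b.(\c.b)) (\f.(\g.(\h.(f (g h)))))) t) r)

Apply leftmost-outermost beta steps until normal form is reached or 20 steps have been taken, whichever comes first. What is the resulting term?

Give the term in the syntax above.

Step 0: ((((\b.(\c.b)) (\f.(\g.(\h.(f (g h)))))) t) r)
Step 1: (((\c.(\f.(\g.(\h.(f (g h)))))) t) r)
Step 2: ((\f.(\g.(\h.(f (g h))))) r)
Step 3: (\g.(\h.(r (g h))))

Answer: (\g.(\h.(r (g h))))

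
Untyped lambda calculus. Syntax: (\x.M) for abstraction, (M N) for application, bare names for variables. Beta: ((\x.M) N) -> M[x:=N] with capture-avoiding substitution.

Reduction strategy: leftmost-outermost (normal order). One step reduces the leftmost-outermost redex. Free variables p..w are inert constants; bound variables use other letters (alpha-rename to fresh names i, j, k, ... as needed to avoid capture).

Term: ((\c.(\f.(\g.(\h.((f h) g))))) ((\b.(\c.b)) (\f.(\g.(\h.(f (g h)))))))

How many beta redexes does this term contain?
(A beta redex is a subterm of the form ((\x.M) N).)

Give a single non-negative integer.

Answer: 2

Derivation:
Term: ((\c.(\f.(\g.(\h.((f h) g))))) ((\b.(\c.b)) (\f.(\g.(\h.(f (g h)))))))
  Redex: ((\c.(\f.(\g.(\h.((f h) g))))) ((\b.(\c.b)) (\f.(\g.(\h.(f (g h)))))))
  Redex: ((\b.(\c.b)) (\f.(\g.(\h.(f (g h))))))
Total redexes: 2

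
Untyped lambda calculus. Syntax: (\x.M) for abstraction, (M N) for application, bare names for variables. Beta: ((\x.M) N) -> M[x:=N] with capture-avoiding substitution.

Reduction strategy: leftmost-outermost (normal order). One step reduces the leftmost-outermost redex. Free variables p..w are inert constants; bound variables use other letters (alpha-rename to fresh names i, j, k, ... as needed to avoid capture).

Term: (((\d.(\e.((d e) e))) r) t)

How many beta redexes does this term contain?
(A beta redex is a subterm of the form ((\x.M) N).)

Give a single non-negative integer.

Term: (((\d.(\e.((d e) e))) r) t)
  Redex: ((\d.(\e.((d e) e))) r)
Total redexes: 1

Answer: 1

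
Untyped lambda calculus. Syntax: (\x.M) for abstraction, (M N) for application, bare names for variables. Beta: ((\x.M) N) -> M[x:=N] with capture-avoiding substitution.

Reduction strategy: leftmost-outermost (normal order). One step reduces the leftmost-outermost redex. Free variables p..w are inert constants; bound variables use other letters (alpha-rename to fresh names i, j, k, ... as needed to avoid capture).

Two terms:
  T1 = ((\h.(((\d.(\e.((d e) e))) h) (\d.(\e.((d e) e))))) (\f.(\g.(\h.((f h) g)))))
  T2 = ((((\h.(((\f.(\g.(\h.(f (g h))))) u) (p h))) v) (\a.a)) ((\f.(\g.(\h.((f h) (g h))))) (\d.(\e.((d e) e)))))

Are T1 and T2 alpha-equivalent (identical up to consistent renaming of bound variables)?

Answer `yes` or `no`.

Answer: no

Derivation:
Term 1: ((\h.(((\d.(\e.((d e) e))) h) (\d.(\e.((d e) e))))) (\f.(\g.(\h.((f h) g)))))
Term 2: ((((\h.(((\f.(\g.(\h.(f (g h))))) u) (p h))) v) (\a.a)) ((\f.(\g.(\h.((f h) (g h))))) (\d.(\e.((d e) e)))))
Alpha-equivalence: compare structure up to binder renaming.
Result: False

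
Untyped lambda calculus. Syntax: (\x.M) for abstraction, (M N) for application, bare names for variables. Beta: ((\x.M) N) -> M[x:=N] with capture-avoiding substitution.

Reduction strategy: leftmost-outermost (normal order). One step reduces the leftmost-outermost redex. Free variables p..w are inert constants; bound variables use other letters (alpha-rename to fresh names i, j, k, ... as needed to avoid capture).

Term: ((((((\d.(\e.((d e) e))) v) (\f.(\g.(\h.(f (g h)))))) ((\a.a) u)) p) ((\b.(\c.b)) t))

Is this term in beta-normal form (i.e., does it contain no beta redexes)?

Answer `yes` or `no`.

Term: ((((((\d.(\e.((d e) e))) v) (\f.(\g.(\h.(f (g h)))))) ((\a.a) u)) p) ((\b.(\c.b)) t))
Found 3 beta redex(es).

Answer: no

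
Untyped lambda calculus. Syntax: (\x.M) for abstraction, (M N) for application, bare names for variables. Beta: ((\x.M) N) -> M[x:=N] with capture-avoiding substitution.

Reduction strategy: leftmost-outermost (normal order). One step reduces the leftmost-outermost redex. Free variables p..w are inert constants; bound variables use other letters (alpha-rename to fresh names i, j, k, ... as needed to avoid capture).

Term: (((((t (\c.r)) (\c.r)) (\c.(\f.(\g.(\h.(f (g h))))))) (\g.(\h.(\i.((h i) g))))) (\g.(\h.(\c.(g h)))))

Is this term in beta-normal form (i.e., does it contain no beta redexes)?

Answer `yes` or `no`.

Answer: yes

Derivation:
Term: (((((t (\c.r)) (\c.r)) (\c.(\f.(\g.(\h.(f (g h))))))) (\g.(\h.(\i.((h i) g))))) (\g.(\h.(\c.(g h)))))
No beta redexes found.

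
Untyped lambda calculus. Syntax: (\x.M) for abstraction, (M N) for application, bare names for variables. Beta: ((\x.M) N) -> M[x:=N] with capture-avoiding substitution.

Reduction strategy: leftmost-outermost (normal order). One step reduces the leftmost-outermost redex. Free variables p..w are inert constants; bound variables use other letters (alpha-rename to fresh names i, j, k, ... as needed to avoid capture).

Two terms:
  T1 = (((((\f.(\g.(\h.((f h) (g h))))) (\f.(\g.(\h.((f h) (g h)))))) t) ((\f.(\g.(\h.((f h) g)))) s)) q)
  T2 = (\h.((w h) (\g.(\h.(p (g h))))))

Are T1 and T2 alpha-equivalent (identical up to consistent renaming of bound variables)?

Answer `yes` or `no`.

Answer: no

Derivation:
Term 1: (((((\f.(\g.(\h.((f h) (g h))))) (\f.(\g.(\h.((f h) (g h)))))) t) ((\f.(\g.(\h.((f h) g)))) s)) q)
Term 2: (\h.((w h) (\g.(\h.(p (g h))))))
Alpha-equivalence: compare structure up to binder renaming.
Result: False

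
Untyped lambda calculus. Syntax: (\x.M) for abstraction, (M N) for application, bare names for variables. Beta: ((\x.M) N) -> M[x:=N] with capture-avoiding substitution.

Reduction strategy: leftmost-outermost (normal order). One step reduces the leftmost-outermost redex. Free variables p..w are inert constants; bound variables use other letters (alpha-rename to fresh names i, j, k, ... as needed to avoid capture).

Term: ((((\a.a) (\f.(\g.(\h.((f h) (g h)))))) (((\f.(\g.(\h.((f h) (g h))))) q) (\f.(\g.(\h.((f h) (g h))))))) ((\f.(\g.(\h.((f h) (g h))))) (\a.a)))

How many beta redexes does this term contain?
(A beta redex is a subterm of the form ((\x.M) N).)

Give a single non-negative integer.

Answer: 3

Derivation:
Term: ((((\a.a) (\f.(\g.(\h.((f h) (g h)))))) (((\f.(\g.(\h.((f h) (g h))))) q) (\f.(\g.(\h.((f h) (g h))))))) ((\f.(\g.(\h.((f h) (g h))))) (\a.a)))
  Redex: ((\a.a) (\f.(\g.(\h.((f h) (g h))))))
  Redex: ((\f.(\g.(\h.((f h) (g h))))) q)
  Redex: ((\f.(\g.(\h.((f h) (g h))))) (\a.a))
Total redexes: 3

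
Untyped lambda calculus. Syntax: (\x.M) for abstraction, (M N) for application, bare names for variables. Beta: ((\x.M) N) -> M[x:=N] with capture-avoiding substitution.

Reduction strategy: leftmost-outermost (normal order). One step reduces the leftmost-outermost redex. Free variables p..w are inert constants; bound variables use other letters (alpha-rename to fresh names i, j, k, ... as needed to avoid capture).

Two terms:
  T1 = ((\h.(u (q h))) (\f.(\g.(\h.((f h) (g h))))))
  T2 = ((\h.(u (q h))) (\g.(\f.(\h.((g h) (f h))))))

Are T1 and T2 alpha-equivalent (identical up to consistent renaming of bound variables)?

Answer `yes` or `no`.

Answer: yes

Derivation:
Term 1: ((\h.(u (q h))) (\f.(\g.(\h.((f h) (g h))))))
Term 2: ((\h.(u (q h))) (\g.(\f.(\h.((g h) (f h))))))
Alpha-equivalence: compare structure up to binder renaming.
Result: True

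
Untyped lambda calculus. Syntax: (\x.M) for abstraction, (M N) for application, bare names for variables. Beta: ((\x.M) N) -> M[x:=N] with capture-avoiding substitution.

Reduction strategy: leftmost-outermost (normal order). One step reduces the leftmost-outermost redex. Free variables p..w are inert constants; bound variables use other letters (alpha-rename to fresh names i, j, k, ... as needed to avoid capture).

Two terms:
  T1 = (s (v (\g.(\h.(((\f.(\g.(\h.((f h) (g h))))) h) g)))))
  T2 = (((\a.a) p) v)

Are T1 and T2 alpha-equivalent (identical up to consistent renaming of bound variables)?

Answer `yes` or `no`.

Term 1: (s (v (\g.(\h.(((\f.(\g.(\h.((f h) (g h))))) h) g)))))
Term 2: (((\a.a) p) v)
Alpha-equivalence: compare structure up to binder renaming.
Result: False

Answer: no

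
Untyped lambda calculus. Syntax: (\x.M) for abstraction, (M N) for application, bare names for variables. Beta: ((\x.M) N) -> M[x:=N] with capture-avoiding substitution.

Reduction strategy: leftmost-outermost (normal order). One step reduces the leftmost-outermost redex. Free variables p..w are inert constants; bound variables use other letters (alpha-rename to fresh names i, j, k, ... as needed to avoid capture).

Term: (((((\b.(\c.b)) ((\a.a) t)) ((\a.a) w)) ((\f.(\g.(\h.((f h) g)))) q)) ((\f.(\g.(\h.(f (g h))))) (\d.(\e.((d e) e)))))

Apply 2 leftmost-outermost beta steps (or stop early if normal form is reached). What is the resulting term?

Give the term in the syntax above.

Step 0: (((((\b.(\c.b)) ((\a.a) t)) ((\a.a) w)) ((\f.(\g.(\h.((f h) g)))) q)) ((\f.(\g.(\h.(f (g h))))) (\d.(\e.((d e) e)))))
Step 1: ((((\c.((\a.a) t)) ((\a.a) w)) ((\f.(\g.(\h.((f h) g)))) q)) ((\f.(\g.(\h.(f (g h))))) (\d.(\e.((d e) e)))))
Step 2: ((((\a.a) t) ((\f.(\g.(\h.((f h) g)))) q)) ((\f.(\g.(\h.(f (g h))))) (\d.(\e.((d e) e)))))

Answer: ((((\a.a) t) ((\f.(\g.(\h.((f h) g)))) q)) ((\f.(\g.(\h.(f (g h))))) (\d.(\e.((d e) e)))))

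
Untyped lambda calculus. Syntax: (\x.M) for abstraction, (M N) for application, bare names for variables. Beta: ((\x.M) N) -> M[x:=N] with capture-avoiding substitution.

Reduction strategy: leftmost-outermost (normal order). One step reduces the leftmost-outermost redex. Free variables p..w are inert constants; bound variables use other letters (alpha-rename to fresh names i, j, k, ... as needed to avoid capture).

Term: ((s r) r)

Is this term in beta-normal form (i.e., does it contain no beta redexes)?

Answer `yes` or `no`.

Term: ((s r) r)
No beta redexes found.

Answer: yes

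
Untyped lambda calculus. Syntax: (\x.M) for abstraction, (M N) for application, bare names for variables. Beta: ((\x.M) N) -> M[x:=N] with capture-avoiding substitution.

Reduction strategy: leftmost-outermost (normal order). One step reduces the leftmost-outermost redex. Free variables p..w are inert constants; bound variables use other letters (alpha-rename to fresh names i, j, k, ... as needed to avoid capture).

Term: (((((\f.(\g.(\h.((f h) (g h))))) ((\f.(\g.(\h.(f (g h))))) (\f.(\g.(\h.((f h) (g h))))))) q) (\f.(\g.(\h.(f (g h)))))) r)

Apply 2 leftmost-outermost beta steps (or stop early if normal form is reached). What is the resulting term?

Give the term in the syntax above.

Answer: (((\h.((((\f.(\g.(\h.(f (g h))))) (\f.(\g.(\h.((f h) (g h)))))) h) (q h))) (\f.(\g.(\h.(f (g h)))))) r)

Derivation:
Step 0: (((((\f.(\g.(\h.((f h) (g h))))) ((\f.(\g.(\h.(f (g h))))) (\f.(\g.(\h.((f h) (g h))))))) q) (\f.(\g.(\h.(f (g h)))))) r)
Step 1: ((((\g.(\h.((((\f.(\g.(\h.(f (g h))))) (\f.(\g.(\h.((f h) (g h)))))) h) (g h)))) q) (\f.(\g.(\h.(f (g h)))))) r)
Step 2: (((\h.((((\f.(\g.(\h.(f (g h))))) (\f.(\g.(\h.((f h) (g h)))))) h) (q h))) (\f.(\g.(\h.(f (g h)))))) r)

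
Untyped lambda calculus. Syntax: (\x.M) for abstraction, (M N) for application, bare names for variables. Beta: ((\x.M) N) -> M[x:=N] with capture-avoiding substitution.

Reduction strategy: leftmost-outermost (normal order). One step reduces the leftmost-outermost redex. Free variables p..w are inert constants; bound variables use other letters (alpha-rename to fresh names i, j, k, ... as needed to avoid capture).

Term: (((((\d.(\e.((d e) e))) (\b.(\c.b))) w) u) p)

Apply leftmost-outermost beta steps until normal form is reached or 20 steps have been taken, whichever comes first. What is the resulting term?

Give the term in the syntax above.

Step 0: (((((\d.(\e.((d e) e))) (\b.(\c.b))) w) u) p)
Step 1: ((((\e.(((\b.(\c.b)) e) e)) w) u) p)
Step 2: (((((\b.(\c.b)) w) w) u) p)
Step 3: ((((\c.w) w) u) p)
Step 4: ((w u) p)

Answer: ((w u) p)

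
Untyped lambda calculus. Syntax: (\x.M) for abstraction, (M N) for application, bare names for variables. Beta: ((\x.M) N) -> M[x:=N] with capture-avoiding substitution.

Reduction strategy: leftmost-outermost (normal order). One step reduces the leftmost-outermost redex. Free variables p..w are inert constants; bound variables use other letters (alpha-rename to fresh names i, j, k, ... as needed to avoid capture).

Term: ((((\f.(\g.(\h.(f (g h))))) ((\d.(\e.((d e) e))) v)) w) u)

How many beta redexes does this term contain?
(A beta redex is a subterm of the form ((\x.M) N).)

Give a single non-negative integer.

Answer: 2

Derivation:
Term: ((((\f.(\g.(\h.(f (g h))))) ((\d.(\e.((d e) e))) v)) w) u)
  Redex: ((\f.(\g.(\h.(f (g h))))) ((\d.(\e.((d e) e))) v))
  Redex: ((\d.(\e.((d e) e))) v)
Total redexes: 2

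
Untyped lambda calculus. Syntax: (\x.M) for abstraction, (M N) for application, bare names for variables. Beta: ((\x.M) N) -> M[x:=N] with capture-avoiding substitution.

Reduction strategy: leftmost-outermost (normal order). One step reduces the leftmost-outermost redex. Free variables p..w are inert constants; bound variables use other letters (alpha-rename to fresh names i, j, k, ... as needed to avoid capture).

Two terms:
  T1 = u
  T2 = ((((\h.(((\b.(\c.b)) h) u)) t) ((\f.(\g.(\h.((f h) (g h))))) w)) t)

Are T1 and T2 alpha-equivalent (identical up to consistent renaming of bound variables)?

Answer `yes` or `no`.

Answer: no

Derivation:
Term 1: u
Term 2: ((((\h.(((\b.(\c.b)) h) u)) t) ((\f.(\g.(\h.((f h) (g h))))) w)) t)
Alpha-equivalence: compare structure up to binder renaming.
Result: False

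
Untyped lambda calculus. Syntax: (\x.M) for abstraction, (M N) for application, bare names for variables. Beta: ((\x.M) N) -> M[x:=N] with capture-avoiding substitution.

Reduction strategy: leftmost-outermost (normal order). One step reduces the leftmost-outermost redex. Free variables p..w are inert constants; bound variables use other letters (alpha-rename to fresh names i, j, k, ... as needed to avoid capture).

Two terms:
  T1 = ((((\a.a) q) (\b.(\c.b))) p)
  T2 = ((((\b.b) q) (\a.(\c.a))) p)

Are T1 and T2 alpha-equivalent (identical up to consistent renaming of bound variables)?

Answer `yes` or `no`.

Term 1: ((((\a.a) q) (\b.(\c.b))) p)
Term 2: ((((\b.b) q) (\a.(\c.a))) p)
Alpha-equivalence: compare structure up to binder renaming.
Result: True

Answer: yes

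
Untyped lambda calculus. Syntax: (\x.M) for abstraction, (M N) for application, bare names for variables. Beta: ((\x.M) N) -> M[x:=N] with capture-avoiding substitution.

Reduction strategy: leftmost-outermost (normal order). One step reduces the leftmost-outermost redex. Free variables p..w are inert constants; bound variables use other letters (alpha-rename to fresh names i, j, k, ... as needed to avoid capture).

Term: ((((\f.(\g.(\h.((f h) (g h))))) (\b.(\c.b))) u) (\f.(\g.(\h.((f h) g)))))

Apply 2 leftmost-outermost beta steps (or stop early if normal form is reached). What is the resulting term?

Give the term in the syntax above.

Answer: ((\h.(((\b.(\c.b)) h) (u h))) (\f.(\g.(\h.((f h) g)))))

Derivation:
Step 0: ((((\f.(\g.(\h.((f h) (g h))))) (\b.(\c.b))) u) (\f.(\g.(\h.((f h) g)))))
Step 1: (((\g.(\h.(((\b.(\c.b)) h) (g h)))) u) (\f.(\g.(\h.((f h) g)))))
Step 2: ((\h.(((\b.(\c.b)) h) (u h))) (\f.(\g.(\h.((f h) g)))))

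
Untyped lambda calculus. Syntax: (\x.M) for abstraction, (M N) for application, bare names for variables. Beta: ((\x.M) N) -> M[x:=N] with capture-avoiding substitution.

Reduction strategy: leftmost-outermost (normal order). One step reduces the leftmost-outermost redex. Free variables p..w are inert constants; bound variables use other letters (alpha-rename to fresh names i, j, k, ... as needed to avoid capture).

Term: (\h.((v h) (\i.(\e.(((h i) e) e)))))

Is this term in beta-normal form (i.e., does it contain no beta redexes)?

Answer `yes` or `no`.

Term: (\h.((v h) (\i.(\e.(((h i) e) e)))))
No beta redexes found.

Answer: yes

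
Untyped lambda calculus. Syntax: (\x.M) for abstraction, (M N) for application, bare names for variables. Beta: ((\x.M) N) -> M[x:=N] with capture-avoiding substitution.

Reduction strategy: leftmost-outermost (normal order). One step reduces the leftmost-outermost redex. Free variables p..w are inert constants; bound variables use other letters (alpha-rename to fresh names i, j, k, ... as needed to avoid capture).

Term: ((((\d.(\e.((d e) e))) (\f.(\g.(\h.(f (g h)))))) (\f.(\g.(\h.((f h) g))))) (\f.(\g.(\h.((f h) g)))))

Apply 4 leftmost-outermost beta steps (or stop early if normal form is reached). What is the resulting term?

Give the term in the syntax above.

Answer: ((\h.((\f.(\g.(\h.((f h) g)))) ((\f.(\g.(\h.((f h) g)))) h))) (\f.(\g.(\h.((f h) g)))))

Derivation:
Step 0: ((((\d.(\e.((d e) e))) (\f.(\g.(\h.(f (g h)))))) (\f.(\g.(\h.((f h) g))))) (\f.(\g.(\h.((f h) g)))))
Step 1: (((\e.(((\f.(\g.(\h.(f (g h))))) e) e)) (\f.(\g.(\h.((f h) g))))) (\f.(\g.(\h.((f h) g)))))
Step 2: ((((\f.(\g.(\h.(f (g h))))) (\f.(\g.(\h.((f h) g))))) (\f.(\g.(\h.((f h) g))))) (\f.(\g.(\h.((f h) g)))))
Step 3: (((\g.(\h.((\f.(\g.(\h.((f h) g)))) (g h)))) (\f.(\g.(\h.((f h) g))))) (\f.(\g.(\h.((f h) g)))))
Step 4: ((\h.((\f.(\g.(\h.((f h) g)))) ((\f.(\g.(\h.((f h) g)))) h))) (\f.(\g.(\h.((f h) g)))))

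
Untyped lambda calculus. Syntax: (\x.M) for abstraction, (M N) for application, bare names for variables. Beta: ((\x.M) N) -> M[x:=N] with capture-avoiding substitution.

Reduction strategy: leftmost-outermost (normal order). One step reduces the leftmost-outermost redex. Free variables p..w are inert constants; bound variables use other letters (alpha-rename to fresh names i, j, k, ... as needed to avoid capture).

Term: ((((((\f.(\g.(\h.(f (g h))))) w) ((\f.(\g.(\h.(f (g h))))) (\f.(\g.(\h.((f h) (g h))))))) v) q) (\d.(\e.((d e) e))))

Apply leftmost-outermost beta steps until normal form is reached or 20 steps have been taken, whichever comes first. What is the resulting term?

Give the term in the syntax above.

Step 0: ((((((\f.(\g.(\h.(f (g h))))) w) ((\f.(\g.(\h.(f (g h))))) (\f.(\g.(\h.((f h) (g h))))))) v) q) (\d.(\e.((d e) e))))
Step 1: (((((\g.(\h.(w (g h)))) ((\f.(\g.(\h.(f (g h))))) (\f.(\g.(\h.((f h) (g h))))))) v) q) (\d.(\e.((d e) e))))
Step 2: ((((\h.(w (((\f.(\g.(\h.(f (g h))))) (\f.(\g.(\h.((f h) (g h)))))) h))) v) q) (\d.(\e.((d e) e))))
Step 3: (((w (((\f.(\g.(\h.(f (g h))))) (\f.(\g.(\h.((f h) (g h)))))) v)) q) (\d.(\e.((d e) e))))
Step 4: (((w ((\g.(\h.((\f.(\g.(\h.((f h) (g h))))) (g h)))) v)) q) (\d.(\e.((d e) e))))
Step 5: (((w (\h.((\f.(\g.(\h.((f h) (g h))))) (v h)))) q) (\d.(\e.((d e) e))))
Step 6: (((w (\h.(\g.(\i.(((v h) i) (g i)))))) q) (\d.(\e.((d e) e))))

Answer: (((w (\h.(\g.(\i.(((v h) i) (g i)))))) q) (\d.(\e.((d e) e))))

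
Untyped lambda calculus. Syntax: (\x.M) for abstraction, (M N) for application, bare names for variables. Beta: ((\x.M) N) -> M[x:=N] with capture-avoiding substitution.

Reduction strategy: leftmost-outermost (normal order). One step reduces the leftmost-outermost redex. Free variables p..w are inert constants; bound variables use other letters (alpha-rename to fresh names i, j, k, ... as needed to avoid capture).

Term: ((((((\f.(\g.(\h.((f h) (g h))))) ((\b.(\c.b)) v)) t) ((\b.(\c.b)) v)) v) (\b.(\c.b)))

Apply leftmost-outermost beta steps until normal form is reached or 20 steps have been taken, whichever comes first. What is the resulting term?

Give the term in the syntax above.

Step 0: ((((((\f.(\g.(\h.((f h) (g h))))) ((\b.(\c.b)) v)) t) ((\b.(\c.b)) v)) v) (\b.(\c.b)))
Step 1: (((((\g.(\h.((((\b.(\c.b)) v) h) (g h)))) t) ((\b.(\c.b)) v)) v) (\b.(\c.b)))
Step 2: ((((\h.((((\b.(\c.b)) v) h) (t h))) ((\b.(\c.b)) v)) v) (\b.(\c.b)))
Step 3: ((((((\b.(\c.b)) v) ((\b.(\c.b)) v)) (t ((\b.(\c.b)) v))) v) (\b.(\c.b)))
Step 4: (((((\c.v) ((\b.(\c.b)) v)) (t ((\b.(\c.b)) v))) v) (\b.(\c.b)))
Step 5: (((v (t ((\b.(\c.b)) v))) v) (\b.(\c.b)))
Step 6: (((v (t (\c.v))) v) (\b.(\c.b)))

Answer: (((v (t (\c.v))) v) (\b.(\c.b)))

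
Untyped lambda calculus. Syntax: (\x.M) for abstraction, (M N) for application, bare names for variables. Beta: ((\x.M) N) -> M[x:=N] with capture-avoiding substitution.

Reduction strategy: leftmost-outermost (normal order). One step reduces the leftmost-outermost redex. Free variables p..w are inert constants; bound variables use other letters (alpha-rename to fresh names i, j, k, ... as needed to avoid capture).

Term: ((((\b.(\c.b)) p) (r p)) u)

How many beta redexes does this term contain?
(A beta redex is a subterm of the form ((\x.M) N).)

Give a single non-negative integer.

Term: ((((\b.(\c.b)) p) (r p)) u)
  Redex: ((\b.(\c.b)) p)
Total redexes: 1

Answer: 1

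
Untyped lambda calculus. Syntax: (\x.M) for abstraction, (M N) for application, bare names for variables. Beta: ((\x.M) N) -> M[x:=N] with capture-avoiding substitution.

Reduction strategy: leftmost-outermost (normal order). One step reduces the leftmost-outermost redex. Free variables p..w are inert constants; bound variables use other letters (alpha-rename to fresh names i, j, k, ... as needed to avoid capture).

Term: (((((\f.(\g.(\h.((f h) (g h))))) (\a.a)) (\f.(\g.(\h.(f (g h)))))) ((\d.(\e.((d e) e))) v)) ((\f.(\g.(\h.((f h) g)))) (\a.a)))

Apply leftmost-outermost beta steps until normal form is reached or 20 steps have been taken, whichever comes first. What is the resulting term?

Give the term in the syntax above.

Step 0: (((((\f.(\g.(\h.((f h) (g h))))) (\a.a)) (\f.(\g.(\h.(f (g h)))))) ((\d.(\e.((d e) e))) v)) ((\f.(\g.(\h.((f h) g)))) (\a.a)))
Step 1: ((((\g.(\h.(((\a.a) h) (g h)))) (\f.(\g.(\h.(f (g h)))))) ((\d.(\e.((d e) e))) v)) ((\f.(\g.(\h.((f h) g)))) (\a.a)))
Step 2: (((\h.(((\a.a) h) ((\f.(\g.(\h.(f (g h))))) h))) ((\d.(\e.((d e) e))) v)) ((\f.(\g.(\h.((f h) g)))) (\a.a)))
Step 3: ((((\a.a) ((\d.(\e.((d e) e))) v)) ((\f.(\g.(\h.(f (g h))))) ((\d.(\e.((d e) e))) v))) ((\f.(\g.(\h.((f h) g)))) (\a.a)))
Step 4: ((((\d.(\e.((d e) e))) v) ((\f.(\g.(\h.(f (g h))))) ((\d.(\e.((d e) e))) v))) ((\f.(\g.(\h.((f h) g)))) (\a.a)))
Step 5: (((\e.((v e) e)) ((\f.(\g.(\h.(f (g h))))) ((\d.(\e.((d e) e))) v))) ((\f.(\g.(\h.((f h) g)))) (\a.a)))
Step 6: (((v ((\f.(\g.(\h.(f (g h))))) ((\d.(\e.((d e) e))) v))) ((\f.(\g.(\h.(f (g h))))) ((\d.(\e.((d e) e))) v))) ((\f.(\g.(\h.((f h) g)))) (\a.a)))
Step 7: (((v (\g.(\h.(((\d.(\e.((d e) e))) v) (g h))))) ((\f.(\g.(\h.(f (g h))))) ((\d.(\e.((d e) e))) v))) ((\f.(\g.(\h.((f h) g)))) (\a.a)))
Step 8: (((v (\g.(\h.((\e.((v e) e)) (g h))))) ((\f.(\g.(\h.(f (g h))))) ((\d.(\e.((d e) e))) v))) ((\f.(\g.(\h.((f h) g)))) (\a.a)))
Step 9: (((v (\g.(\h.((v (g h)) (g h))))) ((\f.(\g.(\h.(f (g h))))) ((\d.(\e.((d e) e))) v))) ((\f.(\g.(\h.((f h) g)))) (\a.a)))
Step 10: (((v (\g.(\h.((v (g h)) (g h))))) (\g.(\h.(((\d.(\e.((d e) e))) v) (g h))))) ((\f.(\g.(\h.((f h) g)))) (\a.a)))
Step 11: (((v (\g.(\h.((v (g h)) (g h))))) (\g.(\h.((\e.((v e) e)) (g h))))) ((\f.(\g.(\h.((f h) g)))) (\a.a)))
Step 12: (((v (\g.(\h.((v (g h)) (g h))))) (\g.(\h.((v (g h)) (g h))))) ((\f.(\g.(\h.((f h) g)))) (\a.a)))
Step 13: (((v (\g.(\h.((v (g h)) (g h))))) (\g.(\h.((v (g h)) (g h))))) (\g.(\h.(((\a.a) h) g))))
Step 14: (((v (\g.(\h.((v (g h)) (g h))))) (\g.(\h.((v (g h)) (g h))))) (\g.(\h.(h g))))

Answer: (((v (\g.(\h.((v (g h)) (g h))))) (\g.(\h.((v (g h)) (g h))))) (\g.(\h.(h g))))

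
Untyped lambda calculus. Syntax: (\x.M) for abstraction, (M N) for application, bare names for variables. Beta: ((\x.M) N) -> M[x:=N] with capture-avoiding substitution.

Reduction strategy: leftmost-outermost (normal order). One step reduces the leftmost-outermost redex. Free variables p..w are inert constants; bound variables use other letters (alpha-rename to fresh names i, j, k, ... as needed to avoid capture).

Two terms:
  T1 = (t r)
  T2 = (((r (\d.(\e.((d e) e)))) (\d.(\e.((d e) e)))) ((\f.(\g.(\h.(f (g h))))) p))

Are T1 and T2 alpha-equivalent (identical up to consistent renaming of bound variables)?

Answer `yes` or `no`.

Term 1: (t r)
Term 2: (((r (\d.(\e.((d e) e)))) (\d.(\e.((d e) e)))) ((\f.(\g.(\h.(f (g h))))) p))
Alpha-equivalence: compare structure up to binder renaming.
Result: False

Answer: no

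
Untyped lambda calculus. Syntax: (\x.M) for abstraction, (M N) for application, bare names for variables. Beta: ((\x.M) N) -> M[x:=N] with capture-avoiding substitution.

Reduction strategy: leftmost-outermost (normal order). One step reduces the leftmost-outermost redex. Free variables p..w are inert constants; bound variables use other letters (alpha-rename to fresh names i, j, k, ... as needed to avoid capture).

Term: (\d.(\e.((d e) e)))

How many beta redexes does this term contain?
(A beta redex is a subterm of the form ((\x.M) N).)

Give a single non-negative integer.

Answer: 0

Derivation:
Term: (\d.(\e.((d e) e)))
  (no redexes)
Total redexes: 0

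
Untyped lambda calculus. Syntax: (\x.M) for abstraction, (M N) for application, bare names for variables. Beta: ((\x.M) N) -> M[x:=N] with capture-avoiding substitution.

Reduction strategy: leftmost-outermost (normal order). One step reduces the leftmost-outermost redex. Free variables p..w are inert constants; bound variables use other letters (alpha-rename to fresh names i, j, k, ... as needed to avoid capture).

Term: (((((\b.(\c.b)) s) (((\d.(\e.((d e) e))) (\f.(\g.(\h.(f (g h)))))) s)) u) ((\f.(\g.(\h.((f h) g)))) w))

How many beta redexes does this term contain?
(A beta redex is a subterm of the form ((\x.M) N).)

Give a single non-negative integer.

Answer: 3

Derivation:
Term: (((((\b.(\c.b)) s) (((\d.(\e.((d e) e))) (\f.(\g.(\h.(f (g h)))))) s)) u) ((\f.(\g.(\h.((f h) g)))) w))
  Redex: ((\b.(\c.b)) s)
  Redex: ((\d.(\e.((d e) e))) (\f.(\g.(\h.(f (g h))))))
  Redex: ((\f.(\g.(\h.((f h) g)))) w)
Total redexes: 3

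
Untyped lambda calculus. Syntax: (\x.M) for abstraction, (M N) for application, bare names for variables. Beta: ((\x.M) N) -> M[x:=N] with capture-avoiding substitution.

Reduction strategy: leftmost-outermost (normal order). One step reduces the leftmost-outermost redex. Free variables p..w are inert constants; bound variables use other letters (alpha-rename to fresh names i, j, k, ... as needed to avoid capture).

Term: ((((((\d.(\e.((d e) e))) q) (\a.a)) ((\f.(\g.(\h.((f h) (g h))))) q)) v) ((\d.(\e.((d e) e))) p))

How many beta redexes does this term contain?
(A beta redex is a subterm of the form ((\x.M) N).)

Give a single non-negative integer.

Term: ((((((\d.(\e.((d e) e))) q) (\a.a)) ((\f.(\g.(\h.((f h) (g h))))) q)) v) ((\d.(\e.((d e) e))) p))
  Redex: ((\d.(\e.((d e) e))) q)
  Redex: ((\f.(\g.(\h.((f h) (g h))))) q)
  Redex: ((\d.(\e.((d e) e))) p)
Total redexes: 3

Answer: 3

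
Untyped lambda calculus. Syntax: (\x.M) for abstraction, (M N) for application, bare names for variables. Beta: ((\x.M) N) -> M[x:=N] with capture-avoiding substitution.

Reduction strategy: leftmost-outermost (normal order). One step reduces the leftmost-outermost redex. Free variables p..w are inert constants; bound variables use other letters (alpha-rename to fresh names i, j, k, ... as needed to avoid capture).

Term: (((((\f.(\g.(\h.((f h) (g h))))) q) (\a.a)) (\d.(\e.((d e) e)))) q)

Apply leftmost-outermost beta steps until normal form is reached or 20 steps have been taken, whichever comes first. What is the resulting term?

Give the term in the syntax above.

Answer: (((q (\d.(\e.((d e) e)))) (\d.(\e.((d e) e)))) q)

Derivation:
Step 0: (((((\f.(\g.(\h.((f h) (g h))))) q) (\a.a)) (\d.(\e.((d e) e)))) q)
Step 1: ((((\g.(\h.((q h) (g h)))) (\a.a)) (\d.(\e.((d e) e)))) q)
Step 2: (((\h.((q h) ((\a.a) h))) (\d.(\e.((d e) e)))) q)
Step 3: (((q (\d.(\e.((d e) e)))) ((\a.a) (\d.(\e.((d e) e))))) q)
Step 4: (((q (\d.(\e.((d e) e)))) (\d.(\e.((d e) e)))) q)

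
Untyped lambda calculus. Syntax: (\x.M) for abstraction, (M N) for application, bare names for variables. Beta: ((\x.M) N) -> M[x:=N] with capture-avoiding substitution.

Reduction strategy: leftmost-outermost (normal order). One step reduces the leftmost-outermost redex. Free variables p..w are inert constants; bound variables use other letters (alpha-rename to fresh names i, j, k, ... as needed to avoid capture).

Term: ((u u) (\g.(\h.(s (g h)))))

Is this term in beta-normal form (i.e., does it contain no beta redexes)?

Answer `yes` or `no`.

Term: ((u u) (\g.(\h.(s (g h)))))
No beta redexes found.

Answer: yes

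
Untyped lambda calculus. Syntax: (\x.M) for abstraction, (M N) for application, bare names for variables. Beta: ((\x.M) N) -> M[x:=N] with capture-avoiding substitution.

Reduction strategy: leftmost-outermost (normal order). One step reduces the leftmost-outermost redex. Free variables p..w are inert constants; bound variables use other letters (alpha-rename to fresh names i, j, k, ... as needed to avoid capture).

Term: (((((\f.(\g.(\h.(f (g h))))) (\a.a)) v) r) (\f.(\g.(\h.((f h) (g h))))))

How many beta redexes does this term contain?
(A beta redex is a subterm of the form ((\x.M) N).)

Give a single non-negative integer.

Term: (((((\f.(\g.(\h.(f (g h))))) (\a.a)) v) r) (\f.(\g.(\h.((f h) (g h))))))
  Redex: ((\f.(\g.(\h.(f (g h))))) (\a.a))
Total redexes: 1

Answer: 1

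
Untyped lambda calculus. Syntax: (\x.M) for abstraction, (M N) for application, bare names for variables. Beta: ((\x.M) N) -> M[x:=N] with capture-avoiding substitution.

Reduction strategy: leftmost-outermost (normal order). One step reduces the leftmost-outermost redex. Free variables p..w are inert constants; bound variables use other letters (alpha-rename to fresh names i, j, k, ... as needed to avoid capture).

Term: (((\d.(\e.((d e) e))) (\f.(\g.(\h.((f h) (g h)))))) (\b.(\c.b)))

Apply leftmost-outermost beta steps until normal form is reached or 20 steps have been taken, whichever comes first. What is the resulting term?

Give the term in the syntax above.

Answer: (\h.h)

Derivation:
Step 0: (((\d.(\e.((d e) e))) (\f.(\g.(\h.((f h) (g h)))))) (\b.(\c.b)))
Step 1: ((\e.(((\f.(\g.(\h.((f h) (g h))))) e) e)) (\b.(\c.b)))
Step 2: (((\f.(\g.(\h.((f h) (g h))))) (\b.(\c.b))) (\b.(\c.b)))
Step 3: ((\g.(\h.(((\b.(\c.b)) h) (g h)))) (\b.(\c.b)))
Step 4: (\h.(((\b.(\c.b)) h) ((\b.(\c.b)) h)))
Step 5: (\h.((\c.h) ((\b.(\c.b)) h)))
Step 6: (\h.h)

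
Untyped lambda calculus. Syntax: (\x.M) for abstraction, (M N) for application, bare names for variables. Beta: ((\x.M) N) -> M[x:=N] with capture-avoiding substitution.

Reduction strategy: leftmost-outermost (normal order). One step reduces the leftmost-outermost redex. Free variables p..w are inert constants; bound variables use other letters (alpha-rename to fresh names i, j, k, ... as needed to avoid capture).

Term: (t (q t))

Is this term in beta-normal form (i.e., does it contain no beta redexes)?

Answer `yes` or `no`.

Answer: yes

Derivation:
Term: (t (q t))
No beta redexes found.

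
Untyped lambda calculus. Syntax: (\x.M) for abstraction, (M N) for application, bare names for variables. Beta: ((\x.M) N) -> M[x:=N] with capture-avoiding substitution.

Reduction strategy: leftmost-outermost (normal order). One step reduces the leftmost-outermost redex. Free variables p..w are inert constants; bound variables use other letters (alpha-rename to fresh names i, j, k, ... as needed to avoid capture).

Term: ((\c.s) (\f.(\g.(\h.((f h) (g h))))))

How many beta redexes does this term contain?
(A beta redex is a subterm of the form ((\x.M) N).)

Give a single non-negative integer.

Term: ((\c.s) (\f.(\g.(\h.((f h) (g h))))))
  Redex: ((\c.s) (\f.(\g.(\h.((f h) (g h))))))
Total redexes: 1

Answer: 1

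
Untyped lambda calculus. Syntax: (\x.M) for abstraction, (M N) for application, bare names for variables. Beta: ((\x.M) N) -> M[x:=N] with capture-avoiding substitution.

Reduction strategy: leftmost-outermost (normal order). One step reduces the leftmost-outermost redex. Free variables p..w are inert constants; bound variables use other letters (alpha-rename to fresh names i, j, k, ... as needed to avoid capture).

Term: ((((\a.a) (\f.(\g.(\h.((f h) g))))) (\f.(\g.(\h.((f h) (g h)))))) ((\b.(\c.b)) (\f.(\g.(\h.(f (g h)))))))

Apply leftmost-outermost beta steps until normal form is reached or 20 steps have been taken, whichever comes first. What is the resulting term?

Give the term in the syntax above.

Step 0: ((((\a.a) (\f.(\g.(\h.((f h) g))))) (\f.(\g.(\h.((f h) (g h)))))) ((\b.(\c.b)) (\f.(\g.(\h.(f (g h)))))))
Step 1: (((\f.(\g.(\h.((f h) g)))) (\f.(\g.(\h.((f h) (g h)))))) ((\b.(\c.b)) (\f.(\g.(\h.(f (g h)))))))
Step 2: ((\g.(\h.(((\f.(\g.(\h.((f h) (g h))))) h) g))) ((\b.(\c.b)) (\f.(\g.(\h.(f (g h)))))))
Step 3: (\h.(((\f.(\g.(\h.((f h) (g h))))) h) ((\b.(\c.b)) (\f.(\g.(\h.(f (g h))))))))
Step 4: (\h.((\g.(\i.((h i) (g i)))) ((\b.(\c.b)) (\f.(\g.(\h.(f (g h))))))))
Step 5: (\h.(\i.((h i) (((\b.(\c.b)) (\f.(\g.(\h.(f (g h)))))) i))))
Step 6: (\h.(\i.((h i) ((\c.(\f.(\g.(\h.(f (g h)))))) i))))
Step 7: (\h.(\i.((h i) (\f.(\g.(\h.(f (g h))))))))

Answer: (\h.(\i.((h i) (\f.(\g.(\h.(f (g h))))))))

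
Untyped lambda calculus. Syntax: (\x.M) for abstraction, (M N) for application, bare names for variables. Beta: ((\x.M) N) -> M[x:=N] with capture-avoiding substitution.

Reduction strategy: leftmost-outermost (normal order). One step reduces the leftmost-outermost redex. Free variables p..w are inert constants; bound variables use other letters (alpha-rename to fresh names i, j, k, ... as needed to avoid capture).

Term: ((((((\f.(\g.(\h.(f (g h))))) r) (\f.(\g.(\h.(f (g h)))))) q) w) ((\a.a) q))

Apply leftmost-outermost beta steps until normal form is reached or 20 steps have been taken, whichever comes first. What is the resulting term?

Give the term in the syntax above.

Step 0: ((((((\f.(\g.(\h.(f (g h))))) r) (\f.(\g.(\h.(f (g h)))))) q) w) ((\a.a) q))
Step 1: (((((\g.(\h.(r (g h)))) (\f.(\g.(\h.(f (g h)))))) q) w) ((\a.a) q))
Step 2: ((((\h.(r ((\f.(\g.(\h.(f (g h))))) h))) q) w) ((\a.a) q))
Step 3: (((r ((\f.(\g.(\h.(f (g h))))) q)) w) ((\a.a) q))
Step 4: (((r (\g.(\h.(q (g h))))) w) ((\a.a) q))
Step 5: (((r (\g.(\h.(q (g h))))) w) q)

Answer: (((r (\g.(\h.(q (g h))))) w) q)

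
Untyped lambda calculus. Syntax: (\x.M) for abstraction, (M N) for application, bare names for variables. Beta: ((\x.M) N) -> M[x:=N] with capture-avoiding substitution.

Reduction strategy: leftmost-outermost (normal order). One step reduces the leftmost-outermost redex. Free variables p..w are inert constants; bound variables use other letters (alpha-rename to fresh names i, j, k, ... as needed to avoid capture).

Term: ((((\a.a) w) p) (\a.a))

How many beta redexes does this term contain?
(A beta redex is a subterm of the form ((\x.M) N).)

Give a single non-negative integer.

Answer: 1

Derivation:
Term: ((((\a.a) w) p) (\a.a))
  Redex: ((\a.a) w)
Total redexes: 1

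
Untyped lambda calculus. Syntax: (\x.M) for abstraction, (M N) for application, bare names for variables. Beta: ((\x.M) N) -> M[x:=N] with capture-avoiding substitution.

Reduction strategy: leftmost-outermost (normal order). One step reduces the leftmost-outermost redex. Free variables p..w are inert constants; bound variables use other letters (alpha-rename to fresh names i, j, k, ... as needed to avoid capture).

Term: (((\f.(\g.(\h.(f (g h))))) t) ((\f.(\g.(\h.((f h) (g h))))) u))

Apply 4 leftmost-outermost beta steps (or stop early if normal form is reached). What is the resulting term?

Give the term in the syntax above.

Step 0: (((\f.(\g.(\h.(f (g h))))) t) ((\f.(\g.(\h.((f h) (g h))))) u))
Step 1: ((\g.(\h.(t (g h)))) ((\f.(\g.(\h.((f h) (g h))))) u))
Step 2: (\h.(t (((\f.(\g.(\h.((f h) (g h))))) u) h)))
Step 3: (\h.(t ((\g.(\h.((u h) (g h)))) h)))
Step 4: (\h.(t (\i.((u i) (h i)))))

Answer: (\h.(t (\i.((u i) (h i)))))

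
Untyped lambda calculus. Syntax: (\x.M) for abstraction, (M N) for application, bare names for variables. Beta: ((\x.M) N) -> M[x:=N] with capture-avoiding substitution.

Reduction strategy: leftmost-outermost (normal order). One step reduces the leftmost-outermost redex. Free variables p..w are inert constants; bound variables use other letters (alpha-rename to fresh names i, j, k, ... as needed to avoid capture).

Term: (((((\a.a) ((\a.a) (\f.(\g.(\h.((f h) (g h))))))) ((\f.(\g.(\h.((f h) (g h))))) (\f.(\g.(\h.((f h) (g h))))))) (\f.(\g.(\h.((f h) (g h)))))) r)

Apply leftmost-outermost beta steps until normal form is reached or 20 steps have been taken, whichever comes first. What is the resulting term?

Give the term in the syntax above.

Step 0: (((((\a.a) ((\a.a) (\f.(\g.(\h.((f h) (g h))))))) ((\f.(\g.(\h.((f h) (g h))))) (\f.(\g.(\h.((f h) (g h))))))) (\f.(\g.(\h.((f h) (g h)))))) r)
Step 1: (((((\a.a) (\f.(\g.(\h.((f h) (g h)))))) ((\f.(\g.(\h.((f h) (g h))))) (\f.(\g.(\h.((f h) (g h))))))) (\f.(\g.(\h.((f h) (g h)))))) r)
Step 2: ((((\f.(\g.(\h.((f h) (g h))))) ((\f.(\g.(\h.((f h) (g h))))) (\f.(\g.(\h.((f h) (g h))))))) (\f.(\g.(\h.((f h) (g h)))))) r)
Step 3: (((\g.(\h.((((\f.(\g.(\h.((f h) (g h))))) (\f.(\g.(\h.((f h) (g h)))))) h) (g h)))) (\f.(\g.(\h.((f h) (g h)))))) r)
Step 4: ((\h.((((\f.(\g.(\h.((f h) (g h))))) (\f.(\g.(\h.((f h) (g h)))))) h) ((\f.(\g.(\h.((f h) (g h))))) h))) r)
Step 5: ((((\f.(\g.(\h.((f h) (g h))))) (\f.(\g.(\h.((f h) (g h)))))) r) ((\f.(\g.(\h.((f h) (g h))))) r))
Step 6: (((\g.(\h.(((\f.(\g.(\h.((f h) (g h))))) h) (g h)))) r) ((\f.(\g.(\h.((f h) (g h))))) r))
Step 7: ((\h.(((\f.(\g.(\h.((f h) (g h))))) h) (r h))) ((\f.(\g.(\h.((f h) (g h))))) r))
Step 8: (((\f.(\g.(\h.((f h) (g h))))) ((\f.(\g.(\h.((f h) (g h))))) r)) (r ((\f.(\g.(\h.((f h) (g h))))) r)))
Step 9: ((\g.(\h.((((\f.(\g.(\h.((f h) (g h))))) r) h) (g h)))) (r ((\f.(\g.(\h.((f h) (g h))))) r)))
Step 10: (\h.((((\f.(\g.(\h.((f h) (g h))))) r) h) ((r ((\f.(\g.(\h.((f h) (g h))))) r)) h)))
Step 11: (\h.(((\g.(\h.((r h) (g h)))) h) ((r ((\f.(\g.(\h.((f h) (g h))))) r)) h)))
Step 12: (\h.((\i.((r i) (h i))) ((r ((\f.(\g.(\h.((f h) (g h))))) r)) h)))
Step 13: (\h.((r ((r ((\f.(\g.(\h.((f h) (g h))))) r)) h)) (h ((r ((\f.(\g.(\h.((f h) (g h))))) r)) h))))
Step 14: (\h.((r ((r (\g.(\h.((r h) (g h))))) h)) (h ((r ((\f.(\g.(\h.((f h) (g h))))) r)) h))))
Step 15: (\h.((r ((r (\g.(\h.((r h) (g h))))) h)) (h ((r (\g.(\h.((r h) (g h))))) h))))

Answer: (\h.((r ((r (\g.(\h.((r h) (g h))))) h)) (h ((r (\g.(\h.((r h) (g h))))) h))))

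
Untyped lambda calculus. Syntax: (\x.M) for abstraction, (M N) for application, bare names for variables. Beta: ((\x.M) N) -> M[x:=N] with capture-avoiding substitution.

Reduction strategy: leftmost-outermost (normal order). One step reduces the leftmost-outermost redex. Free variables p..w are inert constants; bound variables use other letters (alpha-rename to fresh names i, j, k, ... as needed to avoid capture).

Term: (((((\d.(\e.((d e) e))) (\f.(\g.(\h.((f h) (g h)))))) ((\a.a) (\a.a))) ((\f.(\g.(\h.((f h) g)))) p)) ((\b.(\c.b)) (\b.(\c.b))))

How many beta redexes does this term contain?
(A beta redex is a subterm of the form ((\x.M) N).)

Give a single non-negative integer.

Term: (((((\d.(\e.((d e) e))) (\f.(\g.(\h.((f h) (g h)))))) ((\a.a) (\a.a))) ((\f.(\g.(\h.((f h) g)))) p)) ((\b.(\c.b)) (\b.(\c.b))))
  Redex: ((\d.(\e.((d e) e))) (\f.(\g.(\h.((f h) (g h))))))
  Redex: ((\a.a) (\a.a))
  Redex: ((\f.(\g.(\h.((f h) g)))) p)
  Redex: ((\b.(\c.b)) (\b.(\c.b)))
Total redexes: 4

Answer: 4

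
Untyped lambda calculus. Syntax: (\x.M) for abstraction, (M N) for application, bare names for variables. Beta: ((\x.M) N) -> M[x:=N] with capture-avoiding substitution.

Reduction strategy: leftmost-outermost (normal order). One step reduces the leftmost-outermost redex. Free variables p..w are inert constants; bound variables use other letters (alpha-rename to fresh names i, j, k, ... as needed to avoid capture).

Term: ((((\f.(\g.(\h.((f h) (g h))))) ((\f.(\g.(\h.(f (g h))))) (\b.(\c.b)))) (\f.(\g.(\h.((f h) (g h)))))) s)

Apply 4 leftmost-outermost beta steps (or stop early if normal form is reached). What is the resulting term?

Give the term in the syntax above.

Step 0: ((((\f.(\g.(\h.((f h) (g h))))) ((\f.(\g.(\h.(f (g h))))) (\b.(\c.b)))) (\f.(\g.(\h.((f h) (g h)))))) s)
Step 1: (((\g.(\h.((((\f.(\g.(\h.(f (g h))))) (\b.(\c.b))) h) (g h)))) (\f.(\g.(\h.((f h) (g h)))))) s)
Step 2: ((\h.((((\f.(\g.(\h.(f (g h))))) (\b.(\c.b))) h) ((\f.(\g.(\h.((f h) (g h))))) h))) s)
Step 3: ((((\f.(\g.(\h.(f (g h))))) (\b.(\c.b))) s) ((\f.(\g.(\h.((f h) (g h))))) s))
Step 4: (((\g.(\h.((\b.(\c.b)) (g h)))) s) ((\f.(\g.(\h.((f h) (g h))))) s))

Answer: (((\g.(\h.((\b.(\c.b)) (g h)))) s) ((\f.(\g.(\h.((f h) (g h))))) s))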